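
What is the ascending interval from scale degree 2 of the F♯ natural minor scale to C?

Scale degree 2 of F# natural minor is G#.
G# up to C: letters G→C make it a fourth; 4 semitones makes it diminished.

diminished fourth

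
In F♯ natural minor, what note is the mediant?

Degree 3 takes the letter 2 steps above F, which is A.
In natural minor, degree 3 sits 3 semitones above the tonic. F# + 3 semitones is pitch class 9, spelled on A as A.

A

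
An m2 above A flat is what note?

Bbb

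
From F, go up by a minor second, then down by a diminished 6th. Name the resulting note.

A minor second up from F is Gb (letter G, 1 semitone up).
A diminished sixth down from Gb is B (letter B, 7 semitones down).

B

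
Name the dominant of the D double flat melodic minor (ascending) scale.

Degree 5 takes the letter 4 steps above D, which is A.
In melodic minor (ascending), degree 5 sits 7 semitones above the tonic. Dbb + 7 semitones is pitch class 7, spelled on A as Abb.

Abb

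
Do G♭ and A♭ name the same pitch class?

No

Two spellings are enharmonically equivalent only if they share a pitch class.
Here Gb → 6, Ab → 8; 6 ≠ 8, so they are not.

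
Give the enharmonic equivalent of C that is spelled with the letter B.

B#

Plain B sits 1 semitone below C, so on the letter B the same pitch needs a sharp: B#.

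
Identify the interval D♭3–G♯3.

doubly augmented fourth

Counting letters D–E–F–G gives a fourth.
Db→G# = 7 semitones, 2 wider than the perfect fourth (5), so doubly augmented.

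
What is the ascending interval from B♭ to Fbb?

doubly diminished fifth

The letter names run B→F, a span of 4 letter steps, so the interval is some kind of fifth.
Bb to Fbb is 5 semitones. A perfect fifth is 7, so 5 makes it doubly diminished.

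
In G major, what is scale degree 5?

The G major scale runs G A B C D E F#.
Degree 5 is D.

D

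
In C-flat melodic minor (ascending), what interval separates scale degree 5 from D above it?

augmented fifth

Scale degree 5 of Cb melodic minor (ascending) is Gb.
Gb up to D: letters G→D make it a fifth; 8 semitones makes it augmented.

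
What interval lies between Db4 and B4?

augmented sixth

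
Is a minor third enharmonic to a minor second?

A minor third spans 3 semitones; a minor second spans 1.
The spans differ, so they are not enharmonic equivalents.

No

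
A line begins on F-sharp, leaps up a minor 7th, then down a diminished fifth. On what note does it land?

A minor seventh up from F# is E (letter E, 10 semitones up).
A diminished fifth down from E is A# (letter A, 6 semitones down).

A#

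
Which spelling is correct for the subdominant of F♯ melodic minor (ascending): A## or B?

B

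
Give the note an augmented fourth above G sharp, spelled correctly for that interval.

A fourth above G lands on the letter C.
An augmented fourth spans 6 semitones, so G# moves to pitch class 2. On the letter C that is C##.

C##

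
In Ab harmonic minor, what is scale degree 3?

The Ab harmonic minor scale runs Ab Bb Cb Db Eb Fb G.
Degree 3 is Cb.

Cb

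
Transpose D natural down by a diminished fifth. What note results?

A fifth below D lands on the letter G.
A diminished fifth spans 6 semitones, so D moves to pitch class 8. On the letter G that is G#.

G#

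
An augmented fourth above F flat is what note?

Bb

F up a perfect fourth is Bb, so the target letter is B.
From Fb, an augmented fourth is 6 semitones up: Bb.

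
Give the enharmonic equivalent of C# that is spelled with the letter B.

B##

Plain B sits 2 semitones below C#, so on the letter B the same pitch needs a double sharp: B##.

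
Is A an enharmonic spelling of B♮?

A is pitch class 9; B is pitch class 11.
The pitch classes differ (9 vs. 11), so they are not enharmonic equivalents.

No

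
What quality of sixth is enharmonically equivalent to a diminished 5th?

A diminished fifth spans 6 semitones.
A sixth spanning 6 semitones is doubly diminished (the major sixth is 9).

doubly diminished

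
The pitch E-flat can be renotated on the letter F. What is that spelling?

Fbb

Eb is pitch class 3. The letter F alone is pitch class 5.
To reach pitch class 3 from F requires an offset of -2 semitones, i.e. double flat: Fbb.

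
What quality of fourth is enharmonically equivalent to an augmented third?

perfect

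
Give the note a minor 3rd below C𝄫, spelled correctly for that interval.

Abb

A third below C lands on the letter A.
A minor third spans 3 semitones, so Cbb moves to pitch class 7. On the letter A that is Abb.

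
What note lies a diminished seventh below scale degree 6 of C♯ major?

Scale degree 6 of C# major is A#.
A diminished seventh (9 semitones) below A# lands on the letter B, giving B##.

B##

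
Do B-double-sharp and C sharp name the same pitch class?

B## is pitch class 1; C# is pitch class 1.
All spellings map to pitch class 1, so they are enharmonically equivalent.

Yes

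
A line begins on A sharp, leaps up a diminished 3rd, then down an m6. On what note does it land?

A diminished third up from A# is C (letter C, 2 semitones up).
A minor sixth down from C is E (letter E, 8 semitones down).

E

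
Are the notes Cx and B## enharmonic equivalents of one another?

No

Two spellings are enharmonically equivalent only if they share a pitch class.
Here C## → 2, B## → 1; 1 ≠ 2, so they are not.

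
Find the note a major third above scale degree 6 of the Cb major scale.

C

Scale degree 6 of Cb major is Ab.
A major third (4 semitones) above Ab lands on the letter C, giving C.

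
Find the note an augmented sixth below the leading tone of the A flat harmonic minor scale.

The leading tone of Ab harmonic minor is G.
An augmented sixth (10 semitones) below G lands on the letter B, giving Bbb.

Bbb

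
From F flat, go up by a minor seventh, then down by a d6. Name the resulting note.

A minor seventh up from Fb is Ebb (letter E, 10 semitones up).
A diminished sixth down from Ebb is G (letter G, 7 semitones down).

G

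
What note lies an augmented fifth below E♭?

A fifth below E lands on the letter A.
An augmented fifth spans 8 semitones, so Eb moves to pitch class 7. On the letter A that is Abb.

Abb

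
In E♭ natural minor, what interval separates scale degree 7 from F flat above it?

Scale degree 7 of Eb natural minor is Db.
Db up to Fb: letters D→F make it a third; 3 semitones makes it minor.

minor third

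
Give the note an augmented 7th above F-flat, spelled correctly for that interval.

E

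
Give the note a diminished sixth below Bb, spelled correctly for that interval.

D#

A sixth below B lands on the letter D.
A diminished sixth spans 7 semitones, so Bb moves to pitch class 3. On the letter D that is D#.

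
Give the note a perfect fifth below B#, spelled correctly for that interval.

B down a perfect fifth is E, so the target letter is E.
From B#, a perfect fifth is 7 semitones down: E#.

E#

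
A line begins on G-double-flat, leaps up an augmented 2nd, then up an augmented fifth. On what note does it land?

An augmented second up from Gbb is Ab (letter A, 3 semitones up).
An augmented fifth up from Ab is E (letter E, 8 semitones up).

E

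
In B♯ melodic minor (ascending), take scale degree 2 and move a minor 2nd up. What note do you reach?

Scale degree 2 of B# melodic minor (ascending) is C##.
A minor second (1 semitone) above C## lands on the letter D, giving D#.

D#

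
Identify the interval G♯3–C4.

diminished fourth

The letter names run G→C, a span of 3 letter steps, so the interval is some kind of fourth.
G# to C is 4 semitones. A perfect fourth is 5, so 4 makes it diminished.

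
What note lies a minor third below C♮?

C down a major third is Ab, so the target letter is A.
From C, a minor third is 3 semitones down: A.

A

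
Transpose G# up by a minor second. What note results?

A

G up a major second is A, so the target letter is A.
From G#, a minor second is 1 semitone up: A.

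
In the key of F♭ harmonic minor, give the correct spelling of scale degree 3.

The Fb harmonic minor scale runs Fb Gb Abb Bbb Cb Dbb Eb.
Degree 3 is Abb.

Abb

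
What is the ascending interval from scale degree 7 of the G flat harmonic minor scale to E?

major seventh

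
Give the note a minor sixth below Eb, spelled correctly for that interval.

A sixth below E lands on the letter G.
A minor sixth spans 8 semitones, so Eb moves to pitch class 7. On the letter G that is G.

G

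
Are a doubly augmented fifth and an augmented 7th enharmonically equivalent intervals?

A doubly augmented fifth spans 9 semitones; an augmented seventh spans 12.
The spans differ, so they are not enharmonic equivalents.

No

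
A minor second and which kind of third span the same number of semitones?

doubly diminished

A minor second spans 1 semitone.
A third spanning 1 semitone is doubly diminished (the major third is 4).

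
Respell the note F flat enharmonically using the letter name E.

Plain E sits at the same pitch as Fb, so on the letter E the same pitch needs a natural: E.

E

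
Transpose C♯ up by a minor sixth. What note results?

A

C up a major sixth is A, so the target letter is A.
From C#, a minor sixth is 8 semitones up: A.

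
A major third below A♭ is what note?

Fb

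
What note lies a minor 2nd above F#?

G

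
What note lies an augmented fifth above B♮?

A fifth above B lands on the letter F.
An augmented fifth spans 8 semitones, so B moves to pitch class 7. On the letter F that is F##.

F##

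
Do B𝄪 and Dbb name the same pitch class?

No

Two spellings are enharmonically equivalent only if they share a pitch class.
Here B## → 1, Dbb → 0; 0 ≠ 1, so they are not.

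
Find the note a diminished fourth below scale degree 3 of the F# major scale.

Scale degree 3 of F# major is A#.
A diminished fourth (4 semitones) below A# lands on the letter E, giving E##.

E##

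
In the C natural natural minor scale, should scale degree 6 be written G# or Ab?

Each scale degree takes a distinct letter name. Degree 6 of a scale on C must use the letter A.
Ab and G# are enharmonically the same pitch, but only Ab uses the letter A, so it is the correct spelling here.

Ab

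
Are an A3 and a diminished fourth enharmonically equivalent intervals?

No

An augmented third spans 5 semitones; a diminished fourth spans 4.
The spans differ, so they are not enharmonic equivalents.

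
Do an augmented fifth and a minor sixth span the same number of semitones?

An augmented fifth spans 8 semitones; a minor sixth spans 8.
They are enharmonically equivalent.

Yes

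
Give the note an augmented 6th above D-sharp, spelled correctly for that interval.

B##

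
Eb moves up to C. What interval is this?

major sixth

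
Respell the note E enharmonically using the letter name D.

D##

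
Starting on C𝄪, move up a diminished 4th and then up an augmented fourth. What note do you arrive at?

A diminished fourth up from C## is F# (letter F, 4 semitones up).
An augmented fourth up from F# is B# (letter B, 6 semitones up).

B#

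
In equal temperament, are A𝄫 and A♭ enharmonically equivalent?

Two spellings are enharmonically equivalent only if they share a pitch class.
Here Abb → 7, Ab → 8; 7 ≠ 8, so they are not.

No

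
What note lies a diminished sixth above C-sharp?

Ab

A sixth above C lands on the letter A.
A diminished sixth spans 7 semitones, so C# moves to pitch class 8. On the letter A that is Ab.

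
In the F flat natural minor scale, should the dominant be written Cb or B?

Each scale degree takes a distinct letter name. Degree 5 of a scale on F must use the letter C.
Cb and B are enharmonically the same pitch, but only Cb uses the letter C, so it is the correct spelling here.

Cb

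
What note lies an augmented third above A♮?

C##

A third above A lands on the letter C.
An augmented third spans 5 semitones, so A moves to pitch class 2. On the letter C that is C##.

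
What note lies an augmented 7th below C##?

C down a major seventh is Db, so the target letter is D.
From C##, an augmented seventh is 12 semitones down: D.

D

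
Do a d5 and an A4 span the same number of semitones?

Yes

A diminished fifth spans 6 semitones; an augmented fourth spans 6.
They are enharmonically equivalent.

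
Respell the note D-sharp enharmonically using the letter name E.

Eb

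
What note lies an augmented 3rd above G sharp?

A third above G lands on the letter B.
An augmented third spans 5 semitones, so G# moves to pitch class 1. On the letter B that is B##.

B##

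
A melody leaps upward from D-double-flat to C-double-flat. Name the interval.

minor seventh

The letter names run D→C, a span of 6 letter steps, so the interval is some kind of seventh.
Dbb to Cbb is 10 semitones. A major seventh is 11, so 10 makes it minor.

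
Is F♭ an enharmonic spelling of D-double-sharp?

Yes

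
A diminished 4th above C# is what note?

F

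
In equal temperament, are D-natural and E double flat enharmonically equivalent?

Yes

D is pitch class 2; Ebb is pitch class 2.
All spellings map to pitch class 2, so they are enharmonically equivalent.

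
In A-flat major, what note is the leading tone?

G

The Ab major scale runs Ab Bb C Db Eb F G.
Degree 7 is G.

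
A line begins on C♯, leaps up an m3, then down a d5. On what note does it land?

A#

A minor third up from C# is E (letter E, 3 semitones up).
A diminished fifth down from E is A# (letter A, 6 semitones down).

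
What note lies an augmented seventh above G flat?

F#

A seventh above G lands on the letter F.
An augmented seventh spans 12 semitones, so Gb moves to pitch class 6. On the letter F that is F#.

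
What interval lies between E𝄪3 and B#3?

Counting letters E–F–G–A–B gives a fifth.
E##→B# = 6 semitones, 1 narrower than the perfect fifth (7), so diminished.

diminished fifth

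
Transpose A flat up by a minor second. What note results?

Bbb

A up a major second is B, so the target letter is B.
From Ab, a minor second is 1 semitone up: Bbb.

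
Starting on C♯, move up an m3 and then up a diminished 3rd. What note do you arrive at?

Gb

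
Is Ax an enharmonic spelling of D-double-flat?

Two spellings are enharmonically equivalent only if they share a pitch class.
Here A## → 11, Dbb → 0; 0 ≠ 11, so they are not.

No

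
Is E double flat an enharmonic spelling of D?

Yes

Ebb is pitch class 2; D is pitch class 2.
All spellings map to pitch class 2, so they are enharmonically equivalent.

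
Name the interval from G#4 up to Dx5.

augmented fifth

Counting letters G–A–B–C–D gives a fifth.
G#→D## = 8 semitones, 1 wider than the perfect fifth (7), so augmented.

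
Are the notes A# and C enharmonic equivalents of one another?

No

Two spellings are enharmonically equivalent only if they share a pitch class.
Here A# → 10, C → 0; 0 ≠ 10, so they are not.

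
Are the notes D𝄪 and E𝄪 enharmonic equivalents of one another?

No

D## is pitch class 4; E## is pitch class 6.
The pitch classes differ (4 vs. 6), so they are not enharmonic equivalents.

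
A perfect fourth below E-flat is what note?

Bb

E down a perfect fourth is B, so the target letter is B.
From Eb, a perfect fourth is 5 semitones down: Bb.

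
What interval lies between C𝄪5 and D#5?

minor second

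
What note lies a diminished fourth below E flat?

E down a perfect fourth is B, so the target letter is B.
From Eb, a diminished fourth is 4 semitones down: B.

B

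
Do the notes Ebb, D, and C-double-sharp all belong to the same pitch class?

Ebb = pitch class 2 and D = pitch class 2 and C## = pitch class 2 — the same pitch class, so they are enharmonic equivalents.

Yes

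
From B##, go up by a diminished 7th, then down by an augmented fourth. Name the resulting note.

E

A diminished seventh up from B## is A# (letter A, 9 semitones up).
An augmented fourth down from A# is E (letter E, 6 semitones down).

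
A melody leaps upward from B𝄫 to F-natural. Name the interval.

augmented fifth

Counting letters B–C–D–E–F gives a fifth.
Bbb→F = 8 semitones, 1 wider than the perfect fifth (7), so augmented.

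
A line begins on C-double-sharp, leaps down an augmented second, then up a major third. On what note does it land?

An augmented second down from C## is B (letter B, 3 semitones down).
A major third up from B is D# (letter D, 4 semitones up).

D#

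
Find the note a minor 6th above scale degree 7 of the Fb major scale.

Scale degree 7 of Fb major is Eb.
A minor sixth (8 semitones) above Eb lands on the letter C, giving Cb.

Cb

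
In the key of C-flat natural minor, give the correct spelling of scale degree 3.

Degree 3 takes the letter 2 steps above C, which is E.
In natural minor, degree 3 sits 3 semitones above the tonic. Cb + 3 semitones is pitch class 2, spelled on E as Ebb.

Ebb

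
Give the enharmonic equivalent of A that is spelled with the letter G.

A is pitch class 9. The letter G alone is pitch class 7.
To reach pitch class 9 from G requires an offset of +2 semitones, i.e. double sharp: G##.

G##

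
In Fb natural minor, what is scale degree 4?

Degree 4 takes the letter 3 steps above F, which is B.
In natural minor, degree 4 sits 5 semitones above the tonic. Fb + 5 semitones is pitch class 9, spelled on B as Bbb.

Bbb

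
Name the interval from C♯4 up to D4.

The letter names run C→D, a span of 1 letter step, so the interval is some kind of second.
C# to D is 1 semitone. A major second is 2, so 1 makes it minor.

minor second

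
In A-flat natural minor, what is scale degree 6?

The Ab natural minor scale runs Ab Bb Cb Db Eb Fb Gb.
Degree 6 is Fb.

Fb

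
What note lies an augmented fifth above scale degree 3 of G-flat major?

Scale degree 3 of Gb major is Bb.
An augmented fifth (8 semitones) above Bb lands on the letter F, giving F#.

F#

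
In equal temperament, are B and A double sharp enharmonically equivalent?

B = pitch class 11 and A## = pitch class 11 — the same pitch class, so they are enharmonic equivalents.

Yes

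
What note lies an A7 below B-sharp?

A seventh below B lands on the letter C.
An augmented seventh spans 12 semitones, so B# moves to pitch class 0. On the letter C that is C.

C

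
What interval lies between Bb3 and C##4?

The letter names run B→C, a span of 1 letter step, so the interval is some kind of second.
Bb to C## is 4 semitones. A major second is 2, so 4 makes it doubly augmented.

doubly augmented second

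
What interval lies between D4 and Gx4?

doubly augmented fourth

The letter names run D→G, a span of 3 letter steps, so the interval is some kind of fourth.
D to G## is 7 semitones. A perfect fourth is 5, so 7 makes it doubly augmented.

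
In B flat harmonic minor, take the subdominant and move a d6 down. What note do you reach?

The subdominant of Bb harmonic minor is Eb.
A diminished sixth (7 semitones) below Eb lands on the letter G, giving G#.

G#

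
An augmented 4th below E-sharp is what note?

B

E down a perfect fourth is B, so the target letter is B.
From E#, an augmented fourth is 6 semitones down: B.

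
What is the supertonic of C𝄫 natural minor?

Degree 2 takes the letter 1 step above C, which is D.
In natural minor, degree 2 sits 2 semitones above the tonic. Cbb + 2 semitones is pitch class 0, spelled on D as Dbb.

Dbb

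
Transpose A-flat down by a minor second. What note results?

G

A down a major second is G, so the target letter is G.
From Ab, a minor second is 1 semitone down: G.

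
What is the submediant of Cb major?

Ab

Degree 6 takes the letter 5 steps above C, which is A.
In major, degree 6 sits 9 semitones above the tonic. Cb + 9 semitones is pitch class 8, spelled on A as Ab.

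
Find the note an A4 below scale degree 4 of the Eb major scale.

Scale degree 4 of Eb major is Ab.
An augmented fourth (6 semitones) below Ab lands on the letter E, giving Ebb.

Ebb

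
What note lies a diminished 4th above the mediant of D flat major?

Bbb

The mediant of Db major is F.
A diminished fourth (4 semitones) above F lands on the letter B, giving Bbb.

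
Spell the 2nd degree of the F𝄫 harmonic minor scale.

Degree 2 takes the letter 1 step above F, which is G.
In harmonic minor, degree 2 sits 2 semitones above the tonic. Fbb + 2 semitones is pitch class 5, spelled on G as Gbb.

Gbb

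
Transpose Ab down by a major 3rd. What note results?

A down a major third is F, so the target letter is F.
From Ab, a major third is 4 semitones down: Fb.

Fb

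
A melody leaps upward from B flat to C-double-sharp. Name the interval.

doubly augmented second

Counting letters B–C gives a second.
Bb→C## = 4 semitones, 2 wider than the major second (2), so doubly augmented.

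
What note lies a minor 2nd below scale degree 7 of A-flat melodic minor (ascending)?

F#

Scale degree 7 of Ab melodic minor (ascending) is G.
A minor second (1 semitone) below G lands on the letter F, giving F#.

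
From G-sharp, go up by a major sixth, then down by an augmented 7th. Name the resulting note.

A major sixth up from G# is E# (letter E, 9 semitones up).
An augmented seventh down from E# is F (letter F, 12 semitones down).

F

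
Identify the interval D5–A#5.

augmented fifth

The letter names run D→A, a span of 4 letter steps, so the interval is some kind of fifth.
D to A# is 8 semitones. A perfect fifth is 7, so 8 makes it augmented.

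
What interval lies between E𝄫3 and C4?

augmented sixth

Counting letters E–F–G–A–B–C gives a sixth.
Ebb→C = 10 semitones, 1 wider than the major sixth (9), so augmented.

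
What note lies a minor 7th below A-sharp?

B#

A down a major seventh is Bb, so the target letter is B.
From A#, a minor seventh is 10 semitones down: B#.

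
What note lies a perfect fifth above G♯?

D#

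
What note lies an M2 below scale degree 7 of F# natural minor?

Scale degree 7 of F# natural minor is E.
A major second (2 semitones) below E lands on the letter D, giving D.

D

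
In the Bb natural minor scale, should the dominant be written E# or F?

Each scale degree takes a distinct letter name. Degree 5 of a scale on B must use the letter F.
F and E# are enharmonically the same pitch, but only F uses the letter F, so it is the correct spelling here.

F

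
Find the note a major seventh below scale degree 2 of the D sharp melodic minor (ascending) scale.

Scale degree 2 of D# melodic minor (ascending) is E#.
A major seventh (11 semitones) below E# lands on the letter F, giving F#.

F#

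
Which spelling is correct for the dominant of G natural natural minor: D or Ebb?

Each scale degree takes a distinct letter name. Degree 5 of a scale on G must use the letter D.
D and Ebb are enharmonically the same pitch, but only D uses the letter D, so it is the correct spelling here.

D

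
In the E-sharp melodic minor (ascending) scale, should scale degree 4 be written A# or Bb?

Each scale degree takes a distinct letter name. Degree 4 of a scale on E must use the letter A.
A# and Bb are enharmonically the same pitch, but only A# uses the letter A, so it is the correct spelling here.

A#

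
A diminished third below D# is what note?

B##

A third below D lands on the letter B.
A diminished third spans 2 semitones, so D# moves to pitch class 1. On the letter B that is B##.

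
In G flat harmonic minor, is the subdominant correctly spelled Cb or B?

Each scale degree takes a distinct letter name. Degree 4 of a scale on G must use the letter C.
Cb and B are enharmonically the same pitch, but only Cb uses the letter C, so it is the correct spelling here.

Cb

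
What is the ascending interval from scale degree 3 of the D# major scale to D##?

Scale degree 3 of D# major is F##.
F## up to D##: letters F→D make it a sixth; 9 semitones makes it major.

major sixth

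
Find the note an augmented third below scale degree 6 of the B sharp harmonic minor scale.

Eb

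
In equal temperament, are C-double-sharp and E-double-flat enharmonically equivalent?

Yes

C## = pitch class 2 and Ebb = pitch class 2 — the same pitch class, so they are enharmonic equivalents.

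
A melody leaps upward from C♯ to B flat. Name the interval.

diminished seventh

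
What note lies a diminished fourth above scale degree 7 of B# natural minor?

D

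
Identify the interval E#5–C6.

Counting letters E–F–G–A–B–C gives a sixth.
E#→C = 7 semitones, 2 narrower than the major sixth (9), so diminished.

diminished sixth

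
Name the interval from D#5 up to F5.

Counting letters D–E–F gives a third.
D#→F = 2 semitones, 2 narrower than the major third (4), so diminished.

diminished third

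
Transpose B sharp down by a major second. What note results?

A second below B lands on the letter A.
A major second spans 2 semitones, so B# moves to pitch class 10. On the letter A that is A#.

A#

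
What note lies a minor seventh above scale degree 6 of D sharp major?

Scale degree 6 of D# major is B#.
A minor seventh (10 semitones) above B# lands on the letter A, giving A#.

A#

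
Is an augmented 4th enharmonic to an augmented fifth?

An augmented fourth spans 6 semitones; an augmented fifth spans 8.
The spans differ, so they are not enharmonic equivalents.

No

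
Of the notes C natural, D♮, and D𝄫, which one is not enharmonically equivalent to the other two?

In 12-tone equal temperament, enharmonic equivalents share a pitch class. C is pitch class 0; D is pitch class 2; Dbb is pitch class 0.
C and Dbb share pitch class 0, while D is pitch class 2.

D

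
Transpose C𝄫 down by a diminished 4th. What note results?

C down a perfect fourth is G, so the target letter is G.
From Cbb, a diminished fourth is 4 semitones down: Gb.

Gb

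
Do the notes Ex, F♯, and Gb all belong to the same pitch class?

Yes

E## = pitch class 6 and F# = pitch class 6 and Gb = pitch class 6 — the same pitch class, so they are enharmonic equivalents.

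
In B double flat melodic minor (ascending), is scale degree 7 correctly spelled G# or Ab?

Ab

Each scale degree takes a distinct letter name. Degree 7 of a scale on B must use the letter A.
Ab and G# are enharmonically the same pitch, but only Ab uses the letter A, so it is the correct spelling here.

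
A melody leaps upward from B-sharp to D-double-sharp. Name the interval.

Counting letters B–C–D gives a third.
B#→D## = 4 semitones, exactly the major third.

major third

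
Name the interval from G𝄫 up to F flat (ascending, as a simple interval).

major seventh

The letter names run G→F, a span of 6 letter steps, so the interval is some kind of seventh.
Gbb to Fb is 11 semitones. A major seventh is 11, so 11 makes it major.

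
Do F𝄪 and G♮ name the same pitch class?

F## = pitch class 7 and G = pitch class 7 — the same pitch class, so they are enharmonic equivalents.

Yes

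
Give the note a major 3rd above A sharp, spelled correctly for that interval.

C##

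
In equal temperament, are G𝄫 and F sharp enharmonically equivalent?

Gbb is pitch class 5; F# is pitch class 6.
The pitch classes differ (5 vs. 6), so they are not enharmonic equivalents.

No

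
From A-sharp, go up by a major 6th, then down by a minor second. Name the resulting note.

E##

A major sixth up from A# is F## (letter F, 9 semitones up).
A minor second down from F## is E## (letter E, 1 semitone down).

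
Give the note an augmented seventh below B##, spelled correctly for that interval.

A seventh below B lands on the letter C.
An augmented seventh spans 12 semitones, so B## moves to pitch class 1. On the letter C that is C#.

C#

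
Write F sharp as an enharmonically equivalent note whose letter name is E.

E##

Plain E sits 2 semitones below F#, so on the letter E the same pitch needs a double sharp: E##.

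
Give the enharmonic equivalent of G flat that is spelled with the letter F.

F#

Gb is pitch class 6. The letter F alone is pitch class 5.
To reach pitch class 6 from F requires an offset of +1 semitone, i.e. sharp: F#.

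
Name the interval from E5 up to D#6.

major seventh

The letter names run E→D, a span of 6 letter steps, so the interval is some kind of seventh.
E to D# is 11 semitones. A major seventh is 11, so 11 makes it major.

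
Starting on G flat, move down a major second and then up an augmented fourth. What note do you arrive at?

A major second down from Gb is Fb (letter F, 2 semitones down).
An augmented fourth up from Fb is Bb (letter B, 6 semitones up).

Bb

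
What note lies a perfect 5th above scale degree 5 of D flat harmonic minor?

Eb

Scale degree 5 of Db harmonic minor is Ab.
A perfect fifth (7 semitones) above Ab lands on the letter E, giving Eb.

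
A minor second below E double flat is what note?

A second below E lands on the letter D.
A minor second spans 1 semitone, so Ebb moves to pitch class 1. On the letter D that is Db.

Db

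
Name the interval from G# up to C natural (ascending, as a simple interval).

Counting letters G–A–B–C gives a fourth.
G#→C = 4 semitones, 1 narrower than the perfect fourth (5), so diminished.

diminished fourth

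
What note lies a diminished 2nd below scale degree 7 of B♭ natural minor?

G#

Scale degree 7 of Bb natural minor is Ab.
A diminished second (0 semitones) below Ab lands on the letter G, giving G#.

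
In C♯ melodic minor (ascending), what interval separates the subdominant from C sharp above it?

perfect fifth

The subdominant of C# melodic minor (ascending) is F#.
F# up to C#: letters F→C make it a fifth; 7 semitones makes it perfect.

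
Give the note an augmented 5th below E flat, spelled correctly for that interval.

Abb

E down a perfect fifth is A, so the target letter is A.
From Eb, an augmented fifth is 8 semitones down: Abb.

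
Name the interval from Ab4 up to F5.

major sixth

Counting letters A–B–C–D–E–F gives a sixth.
Ab→F = 9 semitones, exactly the major sixth.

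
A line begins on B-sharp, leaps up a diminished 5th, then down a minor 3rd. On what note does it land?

D#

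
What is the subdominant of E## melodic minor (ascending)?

A##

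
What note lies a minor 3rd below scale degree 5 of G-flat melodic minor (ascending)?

Scale degree 5 of Gb melodic minor (ascending) is Db.
A minor third (3 semitones) below Db lands on the letter B, giving Bb.

Bb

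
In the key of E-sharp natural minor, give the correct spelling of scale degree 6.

Degree 6 takes the letter 5 steps above E, which is C.
In natural minor, degree 6 sits 8 semitones above the tonic. E# + 8 semitones is pitch class 1, spelled on C as C#.

C#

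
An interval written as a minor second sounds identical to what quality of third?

A minor second spans 1 semitone.
A third spanning 1 semitone is doubly diminished (the major third is 4).

doubly diminished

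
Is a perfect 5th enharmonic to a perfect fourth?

A perfect fifth spans 7 semitones; a perfect fourth spans 5.
The spans differ, so they are not enharmonic equivalents.

No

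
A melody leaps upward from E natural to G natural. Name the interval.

Counting letters E–F–G gives a third.
E→G = 3 semitones, 1 narrower than the major third (4), so minor.

minor third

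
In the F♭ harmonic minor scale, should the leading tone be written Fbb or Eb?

Eb

Each scale degree takes a distinct letter name. Degree 7 of a scale on F must use the letter E.
Eb and Fbb are enharmonically the same pitch, but only Eb uses the letter E, so it is the correct spelling here.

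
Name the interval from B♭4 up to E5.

augmented fourth

The letter names run B→E, a span of 3 letter steps, so the interval is some kind of fourth.
Bb to E is 6 semitones. A perfect fourth is 5, so 6 makes it augmented.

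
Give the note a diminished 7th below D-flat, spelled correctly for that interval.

A seventh below D lands on the letter E.
A diminished seventh spans 9 semitones, so Db moves to pitch class 4. On the letter E that is E.

E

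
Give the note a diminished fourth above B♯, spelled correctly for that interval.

E

A fourth above B lands on the letter E.
A diminished fourth spans 4 semitones, so B# moves to pitch class 4. On the letter E that is E.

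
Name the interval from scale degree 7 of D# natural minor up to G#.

Scale degree 7 of D# natural minor is C#.
C# up to G#: letters C→G make it a fifth; 7 semitones makes it perfect.

perfect fifth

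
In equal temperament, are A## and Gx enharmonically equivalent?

A## is pitch class 11; G## is pitch class 9.
The pitch classes differ (11 vs. 9), so they are not enharmonic equivalents.

No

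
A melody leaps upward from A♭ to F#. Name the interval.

The letter names run A→F, a span of 5 letter steps, so the interval is some kind of sixth.
Ab to F# is 10 semitones. A major sixth is 9, so 10 makes it augmented.

augmented sixth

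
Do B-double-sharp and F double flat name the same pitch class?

No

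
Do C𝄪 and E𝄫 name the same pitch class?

Yes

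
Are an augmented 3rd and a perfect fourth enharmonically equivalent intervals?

Yes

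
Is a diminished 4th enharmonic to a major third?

A diminished fourth spans 4 semitones; a major third spans 4.
They are enharmonically equivalent.

Yes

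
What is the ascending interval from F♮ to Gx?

Counting letters F–G gives a second.
F→G## = 4 semitones, 2 wider than the major second (2), so doubly augmented.

doubly augmented second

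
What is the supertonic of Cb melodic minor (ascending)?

Degree 2 takes the letter 1 step above C, which is D.
In melodic minor (ascending), degree 2 sits 2 semitones above the tonic. Cb + 2 semitones is pitch class 1, spelled on D as Db.

Db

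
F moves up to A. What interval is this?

Counting letters F–G–A gives a third.
F→A = 4 semitones, exactly the major third.

major third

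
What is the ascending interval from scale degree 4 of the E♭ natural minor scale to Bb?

Scale degree 4 of Eb natural minor is Ab.
Ab up to Bb: letters A→B make it a second; 2 semitones makes it major.

major second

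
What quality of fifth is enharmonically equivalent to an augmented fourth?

An augmented fourth spans 6 semitones.
A fifth spanning 6 semitones is diminished (the perfect fifth is 7).

diminished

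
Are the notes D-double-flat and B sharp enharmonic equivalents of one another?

Dbb is pitch class 0; B# is pitch class 0.
All spellings map to pitch class 0, so they are enharmonically equivalent.

Yes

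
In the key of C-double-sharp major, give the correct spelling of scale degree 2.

D##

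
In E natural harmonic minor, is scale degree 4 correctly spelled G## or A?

A

Each scale degree takes a distinct letter name. Degree 4 of a scale on E must use the letter A.
A and G## are enharmonically the same pitch, but only A uses the letter A, so it is the correct spelling here.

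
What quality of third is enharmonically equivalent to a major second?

diminished

A major second spans 2 semitones.
A third spanning 2 semitones is diminished (the major third is 4).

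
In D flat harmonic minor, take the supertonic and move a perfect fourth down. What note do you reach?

Bb

The supertonic of Db harmonic minor is Eb.
A perfect fourth (5 semitones) below Eb lands on the letter B, giving Bb.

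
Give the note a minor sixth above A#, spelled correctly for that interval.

F#

A up a major sixth is F#, so the target letter is F.
From A#, a minor sixth is 8 semitones up: F#.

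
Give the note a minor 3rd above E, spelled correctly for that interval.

G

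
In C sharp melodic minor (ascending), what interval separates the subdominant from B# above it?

The subdominant of C# melodic minor (ascending) is F#.
F# up to B#: letters F→B make it a fourth; 6 semitones makes it augmented.

augmented fourth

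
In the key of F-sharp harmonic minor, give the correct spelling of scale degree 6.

The F# harmonic minor scale runs F# G# A B C# D E#.
Degree 6 is D.

D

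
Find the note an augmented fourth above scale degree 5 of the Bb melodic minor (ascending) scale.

Scale degree 5 of Bb melodic minor (ascending) is F.
An augmented fourth (6 semitones) above F lands on the letter B, giving B.

B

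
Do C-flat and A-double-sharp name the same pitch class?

Yes

Cb is pitch class 11; A## is pitch class 11.
All spellings map to pitch class 11, so they are enharmonically equivalent.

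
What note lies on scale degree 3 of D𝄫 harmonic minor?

Fbb

Degree 3 takes the letter 2 steps above D, which is F.
In harmonic minor, degree 3 sits 3 semitones above the tonic. Dbb + 3 semitones is pitch class 3, spelled on F as Fbb.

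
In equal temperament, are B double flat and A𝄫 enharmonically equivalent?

Bbb is pitch class 9; Abb is pitch class 7.
The pitch classes differ (9 vs. 7), so they are not enharmonic equivalents.

No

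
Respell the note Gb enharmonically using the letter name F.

F#

Plain F sits 1 semitone below Gb, so on the letter F the same pitch needs a sharp: F#.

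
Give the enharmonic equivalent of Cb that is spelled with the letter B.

B

Plain B sits at the same pitch as Cb, so on the letter B the same pitch needs a natural: B.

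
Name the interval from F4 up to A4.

major third

Counting letters F–G–A gives a third.
F→A = 4 semitones, exactly the major third.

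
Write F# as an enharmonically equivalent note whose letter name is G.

Plain G sits 1 semitone above F#, so on the letter G the same pitch needs a flat: Gb.

Gb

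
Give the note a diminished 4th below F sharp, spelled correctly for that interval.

C##

F down a perfect fourth is C, so the target letter is C.
From F#, a diminished fourth is 4 semitones down: C##.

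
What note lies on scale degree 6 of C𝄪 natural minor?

A#

Degree 6 takes the letter 5 steps above C, which is A.
In natural minor, degree 6 sits 8 semitones above the tonic. C## + 8 semitones is pitch class 10, spelled on A as A#.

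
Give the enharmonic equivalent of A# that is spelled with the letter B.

A# is pitch class 10. The letter B alone is pitch class 11.
To reach pitch class 10 from B requires an offset of -1 semitone, i.e. flat: Bb.

Bb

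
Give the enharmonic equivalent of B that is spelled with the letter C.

B is pitch class 11. The letter C alone is pitch class 0.
To reach pitch class 11 from C requires an offset of -1 semitone, i.e. flat: Cb.

Cb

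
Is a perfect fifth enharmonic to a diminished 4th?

A perfect fifth spans 7 semitones; a diminished fourth spans 4.
The spans differ, so they are not enharmonic equivalents.

No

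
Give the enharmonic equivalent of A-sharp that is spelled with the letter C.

Cbb

A# is pitch class 10. The letter C alone is pitch class 0.
To reach pitch class 10 from C requires an offset of -2 semitones, i.e. double flat: Cbb.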